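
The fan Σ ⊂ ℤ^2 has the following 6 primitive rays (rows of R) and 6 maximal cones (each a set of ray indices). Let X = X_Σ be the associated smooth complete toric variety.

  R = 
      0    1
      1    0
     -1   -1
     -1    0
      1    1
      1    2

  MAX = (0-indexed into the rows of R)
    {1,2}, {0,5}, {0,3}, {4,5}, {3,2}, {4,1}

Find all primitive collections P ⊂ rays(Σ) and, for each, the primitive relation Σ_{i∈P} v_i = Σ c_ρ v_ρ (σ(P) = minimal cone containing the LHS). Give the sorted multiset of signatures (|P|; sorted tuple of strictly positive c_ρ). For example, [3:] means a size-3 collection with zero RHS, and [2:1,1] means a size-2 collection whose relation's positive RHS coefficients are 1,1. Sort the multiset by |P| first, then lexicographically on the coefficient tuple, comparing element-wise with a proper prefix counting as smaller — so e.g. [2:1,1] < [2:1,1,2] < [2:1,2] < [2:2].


9 collections generate NE(X_Σ); each relation:

  P={1,3}:  v_{1} + v_{3} = 0  ⟹  sig = [2:]
  P={2,4}:  v_{2} + v_{4} = 0  ⟹  sig = [2:]
  P={0,1}:  v_{0} + v_{1} = v_{4}  ⟹  sig = [2:1]
  P={0,2}:  v_{0} + v_{2} = v_{3}  ⟹  sig = [2:1]
  P={0,4}:  v_{0} + v_{4} = v_{5}  ⟹  sig = [2:1]
  P={2,5}:  v_{2} + v_{5} = v_{0}  ⟹  sig = [2:1]
  P={3,4}:  v_{3} + v_{4} = v_{0}  ⟹  sig = [2:1]
  P={1,5}:  v_{1} + v_{5} = 2·v_{4}  ⟹  sig = [2:2]
  P={3,5}:  v_{3} + v_{5} = 2·v_{0}  ⟹  sig = [2:2]

Signatures (|P|; sorted positive RHS coefficients), sorted:
{ [2:] ×2,  [2:1] ×5,  [2:2] ×2 }


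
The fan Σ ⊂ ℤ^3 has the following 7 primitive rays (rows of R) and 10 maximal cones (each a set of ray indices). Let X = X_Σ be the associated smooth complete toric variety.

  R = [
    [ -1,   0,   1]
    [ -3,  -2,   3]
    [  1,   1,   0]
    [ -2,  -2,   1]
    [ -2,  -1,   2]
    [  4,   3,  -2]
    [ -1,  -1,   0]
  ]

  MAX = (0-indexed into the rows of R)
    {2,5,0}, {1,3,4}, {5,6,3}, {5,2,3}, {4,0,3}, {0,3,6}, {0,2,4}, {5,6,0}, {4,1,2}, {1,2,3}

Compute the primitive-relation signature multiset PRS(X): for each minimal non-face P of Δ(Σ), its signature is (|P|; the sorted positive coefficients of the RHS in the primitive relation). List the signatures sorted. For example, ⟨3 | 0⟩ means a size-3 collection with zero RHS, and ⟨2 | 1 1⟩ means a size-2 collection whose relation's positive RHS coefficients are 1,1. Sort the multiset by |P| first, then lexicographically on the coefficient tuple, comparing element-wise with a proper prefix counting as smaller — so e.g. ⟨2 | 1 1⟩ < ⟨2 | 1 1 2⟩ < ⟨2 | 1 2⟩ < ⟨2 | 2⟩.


Σ has 9 primitive collections:

  P={2,6}:  v_{2} + v_{6} = 0  ⇒ sig = ⟨2 | 0⟩
  P={1,6}:  v_{1} + v_{6} = v_{3} + v_{4}  ⇒ sig = ⟨2 | 1 1⟩
  P={4,6}:  v_{4} + v_{6} = v_{0} + v_{3}  ⇒ sig = ⟨2 | 1 1⟩
  P={1,5}:  v_{1} + v_{5} = 3·v_{2} + v_{3}  ⇒ sig = ⟨2 | 1 3⟩
  P={0,1}:  v_{0} + v_{1} = 2·v_{4}  ⇒ sig = ⟨2 | 2⟩
  P={4,5}:  v_{4} + v_{5} = 2·v_{2}  ⇒ sig = ⟨2 | 2⟩
  P={0,2,3}:  v_{0} + v_{2} + v_{3} = v_{4}  ⇒ sig = ⟨3 | 1⟩
  P={0,3,5}:  v_{0} + v_{3} + v_{5} = v_{2}  ⇒ sig = ⟨3 | 1⟩
  P={2,3,4}:  v_{2} + v_{3} + v_{4} = v_{1}  ⇒ sig = ⟨3 | 1⟩

so the primitive-relation signature multiset is
[⟨2 | 0⟩, ⟨2 | 1 1⟩, ⟨2 | 1 1⟩, ⟨2 | 1 3⟩, ⟨2 | 2⟩, ⟨2 | 2⟩, ⟨3 | 1⟩, ⟨3 | 1⟩, ⟨3 | 1⟩]


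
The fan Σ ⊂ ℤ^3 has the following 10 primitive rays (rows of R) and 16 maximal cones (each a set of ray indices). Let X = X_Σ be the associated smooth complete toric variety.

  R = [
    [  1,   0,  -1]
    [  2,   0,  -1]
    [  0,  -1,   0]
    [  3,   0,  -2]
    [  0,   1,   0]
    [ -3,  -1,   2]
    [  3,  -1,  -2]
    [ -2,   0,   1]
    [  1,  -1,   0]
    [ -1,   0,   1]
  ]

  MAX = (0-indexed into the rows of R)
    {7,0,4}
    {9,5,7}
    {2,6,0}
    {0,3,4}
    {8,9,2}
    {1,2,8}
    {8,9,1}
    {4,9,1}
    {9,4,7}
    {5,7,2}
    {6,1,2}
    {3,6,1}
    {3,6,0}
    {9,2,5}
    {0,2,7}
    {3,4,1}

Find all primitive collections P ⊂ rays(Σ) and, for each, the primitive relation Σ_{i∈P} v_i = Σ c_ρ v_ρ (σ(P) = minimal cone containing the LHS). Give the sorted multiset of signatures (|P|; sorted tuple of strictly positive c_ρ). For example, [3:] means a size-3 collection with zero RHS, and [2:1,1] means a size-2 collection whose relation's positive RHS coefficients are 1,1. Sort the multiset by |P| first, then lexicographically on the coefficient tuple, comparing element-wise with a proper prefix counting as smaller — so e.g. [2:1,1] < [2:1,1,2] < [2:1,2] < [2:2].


The 23 primitive collections of Σ (r=10, n=3):

  P={0,9}:  v_{0} + v_{9} = 0  ⟹  sig = [2:]
  P={1,7}:  v_{1} + v_{7} = 0  ⟹  sig = [2:]
  P={2,4}:  v_{2} + v_{4} = 0  ⟹  sig = [2:]
  P={0,1}:  v_{0} + v_{1} = v_{3}  ⟹  sig = [2:1]
  P={2,3}:  v_{2} + v_{3} = v_{6}  ⟹  sig = [2:1]
  P={3,5}:  v_{3} + v_{5} = v_{2}  ⟹  sig = [2:1]
  P={3,7}:  v_{3} + v_{7} = v_{0}  ⟹  sig = [2:1]
  P={3,9}:  v_{3} + v_{9} = v_{1}  ⟹  sig = [2:1]
  P={4,6}:  v_{4} + v_{6} = v_{3}  ⟹  sig = [2:1]
  P={0,5}:  v_{0} + v_{5} = v_{2} + v_{7}  ⟹  sig = [2:1,1]
  P={0,8}:  v_{0} + v_{8} = v_{1} + v_{2}  ⟹  sig = [2:1,1]
  P={1,5}:  v_{1} + v_{5} = v_{2} + v_{9}  ⟹  sig = [2:1,1]
  P={4,5}:  v_{4} + v_{5} = v_{7} + v_{9}  ⟹  sig = [2:1,1]
  P={4,8}:  v_{4} + v_{8} = v_{1} + v_{9}  ⟹  sig = [2:1,1]
  P={6,7}:  v_{6} + v_{7} = v_{0} + v_{2}  ⟹  sig = [2:1,1]
  P={6,9}:  v_{6} + v_{9} = v_{1} + v_{2}  ⟹  sig = [2:1,1]
  P={7,8}:  v_{7} + v_{8} = v_{2} + v_{9}  ⟹  sig = [2:1,1]
  P={3,8}:  v_{3} + v_{8} = 2·v_{1} + v_{2}  ⟹  sig = [2:1,2]
  P={5,6}:  v_{5} + v_{6} = 2·v_{2}  ⟹  sig = [2:2]
  P={5,8}:  v_{5} + v_{8} = 2·v_{2} + 2·v_{9}  ⟹  sig = [2:2,2]
  P={6,8}:  v_{6} + v_{8} = 2·v_{1} + 2·v_{2}  ⟹  sig = [2:2,2]
  P={1,2,9}:  v_{1} + v_{2} + v_{9} = v_{8}  ⟹  sig = [3:1]
  P={2,7,9}:  v_{2} + v_{7} + v_{9} = v_{5}  ⟹  sig = [3:1]

Signatures (|P|; sorted positive RHS coefficients), sorted:
{ [2:] ×3,  [2:1] ×6,  [2:1,1] ×8,  [2:1,2],  [2:2],  [2:2,2] ×2,  [3:1] ×2 }


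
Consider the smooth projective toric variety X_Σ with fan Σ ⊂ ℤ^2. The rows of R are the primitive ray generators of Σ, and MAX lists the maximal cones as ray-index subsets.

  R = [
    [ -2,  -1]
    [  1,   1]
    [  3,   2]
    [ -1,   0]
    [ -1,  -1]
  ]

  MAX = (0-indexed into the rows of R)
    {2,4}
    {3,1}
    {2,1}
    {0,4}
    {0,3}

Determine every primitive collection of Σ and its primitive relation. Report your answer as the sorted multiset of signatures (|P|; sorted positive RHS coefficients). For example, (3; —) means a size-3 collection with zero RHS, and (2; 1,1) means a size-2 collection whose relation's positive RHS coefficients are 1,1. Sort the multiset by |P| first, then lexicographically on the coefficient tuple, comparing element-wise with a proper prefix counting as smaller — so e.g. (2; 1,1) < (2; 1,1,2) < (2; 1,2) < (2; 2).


Σ has 5 primitive collections:

  P={1,4}:  v_{1} + v_{4} = 0  ⇒ sig = (2; —)
  P={0,1}:  v_{0} + v_{1} = v_{3}  ⇒ sig = (2; 1)
  P={0,2}:  v_{0} + v_{2} = v_{1}  ⇒ sig = (2; 1)
  P={3,4}:  v_{3} + v_{4} = v_{0}  ⇒ sig = (2; 1)
  P={2,3}:  v_{2} + v_{3} = 2·v_{1}  ⇒ sig = (2; 2)

Hence PRS(X_Σ) =
[(2; —), (2; 1), (2; 1), (2; 1), (2; 2)]


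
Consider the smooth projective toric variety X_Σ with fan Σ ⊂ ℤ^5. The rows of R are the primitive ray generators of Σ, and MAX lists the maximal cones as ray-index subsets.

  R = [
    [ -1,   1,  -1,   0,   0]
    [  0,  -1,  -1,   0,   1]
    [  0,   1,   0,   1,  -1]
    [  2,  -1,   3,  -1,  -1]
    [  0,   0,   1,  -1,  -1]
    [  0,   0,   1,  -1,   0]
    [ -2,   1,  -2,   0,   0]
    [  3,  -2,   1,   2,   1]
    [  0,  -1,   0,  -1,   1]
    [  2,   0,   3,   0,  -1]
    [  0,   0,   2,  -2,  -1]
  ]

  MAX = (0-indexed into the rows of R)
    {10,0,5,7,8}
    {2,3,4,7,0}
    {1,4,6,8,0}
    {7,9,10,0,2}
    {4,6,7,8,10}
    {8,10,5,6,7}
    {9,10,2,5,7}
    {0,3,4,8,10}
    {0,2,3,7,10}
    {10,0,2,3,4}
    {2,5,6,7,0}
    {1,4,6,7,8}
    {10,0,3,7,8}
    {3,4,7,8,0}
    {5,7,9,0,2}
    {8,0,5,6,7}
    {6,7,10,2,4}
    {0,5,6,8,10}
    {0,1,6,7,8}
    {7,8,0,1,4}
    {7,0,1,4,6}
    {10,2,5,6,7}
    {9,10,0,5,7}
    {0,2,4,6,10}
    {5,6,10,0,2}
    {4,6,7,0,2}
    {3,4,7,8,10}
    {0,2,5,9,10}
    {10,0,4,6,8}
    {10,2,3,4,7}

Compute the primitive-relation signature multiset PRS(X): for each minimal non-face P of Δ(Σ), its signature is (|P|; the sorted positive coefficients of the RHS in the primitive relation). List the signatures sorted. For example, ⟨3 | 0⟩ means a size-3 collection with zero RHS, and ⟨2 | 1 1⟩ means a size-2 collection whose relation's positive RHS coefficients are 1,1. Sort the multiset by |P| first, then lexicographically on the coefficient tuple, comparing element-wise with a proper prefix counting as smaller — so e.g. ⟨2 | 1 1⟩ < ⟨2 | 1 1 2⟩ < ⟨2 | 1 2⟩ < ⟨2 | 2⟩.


|primitive collections| = 17. Relations:

  P = {2,8}:  v_{2} + v_{8} = 0  →  sig = ⟨2 | 0⟩
  P = {1,5}:  v_{1} + v_{5} = v_{8}  →  sig = ⟨2 | 1⟩
  P = {3,6}:  v_{3} + v_{6} = v_{4}  →  sig = ⟨2 | 1⟩
  P = {4,5}:  v_{4} + v_{5} = v_{10}  →  sig = ⟨2 | 1⟩
  P = {1,10}:  v_{1} + v_{10} = v_{4} + v_{8}  →  sig = ⟨2 | 1 1⟩
  P = {6,9}:  v_{6} + v_{9} = v_{2} + v_{5}  →  sig = ⟨2 | 1 1⟩
  P = {1,9}:  v_{1} + v_{9} = v_{0} + v_{7} + v_{10}  →  sig = ⟨2 | 1 1 1⟩
  P = {1,2}:  v_{1} + v_{2} = v_{0} + v_{4} + v_{6} + v_{7}  →  sig = ⟨2 | 1 1 1 1⟩
  P = {8,9}:  v_{8} + v_{9} = v_{0} + v_{5} + v_{7} + v_{10}  →  sig = ⟨2 | 1 1 1 1⟩
  P = {1,3}:  v_{1} + v_{3} = v_{0} + 2·v_{4} + v_{7} + v_{8}  →  sig = ⟨2 | 1 1 1 2⟩
  P = {4,9}:  v_{4} + v_{9} = v_{0} + v_{2} + v_{7} + 2·v_{10}  →  sig = ⟨2 | 1 1 1 2⟩
  P = {3,5}:  v_{3} + v_{5} = v_{0} + v_{7} + 2·v_{10}  →  sig = ⟨2 | 1 1 2⟩
  P = {3,9}:  v_{3} + v_{9} = 2·v_{0} + v_{2} + 2·v_{7} + 3·v_{10}  →  sig = ⟨2 | 1 2 2 3⟩
  P = {0,6,7,10}:  v_{0} + v_{6} + v_{7} + v_{10} = 0  →  sig = ⟨4 | 0⟩
  P = {0,4,7,10}:  v_{0} + v_{4} + v_{7} + v_{10} = v_{3}  →  sig = ⟨4 | 1⟩
  P = {0,2,5,7,10}:  v_{0} + v_{2} + v_{5} + v_{7} + v_{10} = v_{9}  →  sig = ⟨5 | 1⟩
  P = {0,4,6,7,8}:  v_{0} + v_{4} + v_{6} + v_{7} + v_{8} = v_{1}  →  sig = ⟨5 | 1⟩

Sorted signature multiset PRS(X):
{ ⟨2 | 0⟩,  ⟨2 | 1⟩ ×3,  ⟨2 | 1 1⟩ ×2,  ⟨2 | 1 1 1⟩,  ⟨2 | 1 1 1 1⟩ ×2,  ⟨2 | 1 1 1 2⟩ ×2,  ⟨2 | 1 1 2⟩,  ⟨2 | 1 2 2 3⟩,  ⟨4 | 0⟩,  ⟨4 | 1⟩,  ⟨5 | 1⟩ ×2 }


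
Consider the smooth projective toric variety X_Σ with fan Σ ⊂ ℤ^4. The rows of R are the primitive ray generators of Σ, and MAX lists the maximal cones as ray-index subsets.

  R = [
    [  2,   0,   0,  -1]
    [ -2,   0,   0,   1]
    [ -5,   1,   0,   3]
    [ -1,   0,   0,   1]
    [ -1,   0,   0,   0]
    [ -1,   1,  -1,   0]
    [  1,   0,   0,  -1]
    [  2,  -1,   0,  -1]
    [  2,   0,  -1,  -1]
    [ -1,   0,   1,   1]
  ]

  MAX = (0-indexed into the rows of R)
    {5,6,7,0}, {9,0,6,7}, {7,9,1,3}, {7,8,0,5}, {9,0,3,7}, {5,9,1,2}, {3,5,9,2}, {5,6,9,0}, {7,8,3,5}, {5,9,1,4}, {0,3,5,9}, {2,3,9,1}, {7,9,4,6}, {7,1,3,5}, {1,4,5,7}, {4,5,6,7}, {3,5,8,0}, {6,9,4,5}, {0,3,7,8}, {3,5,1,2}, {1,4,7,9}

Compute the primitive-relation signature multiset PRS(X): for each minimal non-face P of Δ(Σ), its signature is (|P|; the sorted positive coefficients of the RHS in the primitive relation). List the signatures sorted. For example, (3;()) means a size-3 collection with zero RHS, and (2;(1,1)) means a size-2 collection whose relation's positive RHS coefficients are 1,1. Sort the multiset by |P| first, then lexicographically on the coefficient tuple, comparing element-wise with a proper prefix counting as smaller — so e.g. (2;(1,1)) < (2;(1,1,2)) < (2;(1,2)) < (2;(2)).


17 minimal non-faces of Δ(Σ) (on 10 rays):

  P={0,1}:  v_{0} + v_{1} = 0  ⟹  sig = (2;())
  P={3,6}:  v_{3} + v_{6} = 0  ⟹  sig = (2;())
  P={0,4}:  v_{0} + v_{4} = v_{6}  ⟹  sig = (2;(1))
  P={1,6}:  v_{1} + v_{6} = v_{4}  ⟹  sig = (2;(1))
  P={3,4}:  v_{3} + v_{4} = v_{1}  ⟹  sig = (2;(1))
  P={2,7}:  v_{2} + v_{7} = v_{1} + v_{3}  ⟹  sig = (2;(1,1))
  P={4,8}:  v_{4} + v_{8} = v_{5} + v_{7}  ⟹  sig = (2;(1,1))
  P={8,9}:  v_{8} + v_{9} = v_{0} + v_{3}  ⟹  sig = (2;(1,1))
  P={0,2}:  v_{0} + v_{2} = v_{3} + v_{5} + v_{9}  ⟹  sig = (2;(1,1,1))
  P={1,8}:  v_{1} + v_{8} = v_{3} + v_{5} + v_{7}  ⟹  sig = (2;(1,1,1))
  P={2,6}:  v_{2} + v_{6} = v_{1} + v_{5} + v_{9}  ⟹  sig = (2;(1,1,1))
  P={6,8}:  v_{6} + v_{8} = v_{0} + v_{5} + v_{7}  ⟹  sig = (2;(1,1,1))
  P={2,4}:  v_{2} + v_{4} = 2·v_{1} + v_{5} + v_{9}  ⟹  sig = (2;(1,1,2))
  P={2,8}:  v_{2} + v_{8} = 2·v_{3} + v_{5}  ⟹  sig = (2;(1,2))
  P={5,7,9}:  v_{5} + v_{7} + v_{9} = 0  ⟹  sig = (3;())
  P={0,3,5,7}:  v_{0} + v_{3} + v_{5} + v_{7} = v_{8}  ⟹  sig = (4;(1))
  P={1,3,5,9}:  v_{1} + v_{3} + v_{5} + v_{9} = v_{2}  ⟹  sig = (4;(1))

Signatures (|P|; sorted positive RHS coefficients), sorted:
    |P|=2: 14 collections, coeffs (), (), (1), (1), (1), (1,1), (1,1), (1,1), (1,1,1), (1,1,1), (1,1,1), (1,1,1), (1,1,2), (1,2)
    |P|=3: 1 collection, coeffs ()
    |P|=4: 2 collections, coeffs (1), (1)


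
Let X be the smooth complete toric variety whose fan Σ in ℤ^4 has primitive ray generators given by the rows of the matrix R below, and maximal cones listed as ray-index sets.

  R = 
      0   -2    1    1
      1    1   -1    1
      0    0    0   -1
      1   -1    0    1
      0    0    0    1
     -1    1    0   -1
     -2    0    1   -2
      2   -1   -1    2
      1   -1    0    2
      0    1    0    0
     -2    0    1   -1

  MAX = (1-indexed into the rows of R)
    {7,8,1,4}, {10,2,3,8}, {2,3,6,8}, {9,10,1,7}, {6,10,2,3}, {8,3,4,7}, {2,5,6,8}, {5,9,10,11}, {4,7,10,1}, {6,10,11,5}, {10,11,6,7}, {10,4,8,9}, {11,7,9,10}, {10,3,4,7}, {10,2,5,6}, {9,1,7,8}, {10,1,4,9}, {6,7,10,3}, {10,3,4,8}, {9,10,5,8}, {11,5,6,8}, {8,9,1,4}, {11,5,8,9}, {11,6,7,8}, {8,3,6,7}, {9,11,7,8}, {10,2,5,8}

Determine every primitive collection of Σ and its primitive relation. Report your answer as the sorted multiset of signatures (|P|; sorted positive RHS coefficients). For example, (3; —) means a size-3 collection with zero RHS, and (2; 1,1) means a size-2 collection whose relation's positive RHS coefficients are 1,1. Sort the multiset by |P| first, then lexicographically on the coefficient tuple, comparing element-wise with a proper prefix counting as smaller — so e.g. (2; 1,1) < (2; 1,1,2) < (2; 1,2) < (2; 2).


Δ(Σ) — 11 vertices, 22 min non-faces:

  P = {3,5}:  v_{3} + v_{5} = 0  →  sig = (2; —)
  P = {4,6}:  v_{4} + v_{6} = 0  →  sig = (2; —)
  P = {1,2}:  v_{1} + v_{2} = v_{9}  →  sig = (2; 1)
  P = {2,7}:  v_{2} + v_{7} = v_{6}  →  sig = (2; 1)
  P = {3,9}:  v_{3} + v_{9} = v_{4}  →  sig = (2; 1)
  P = {3,11}:  v_{3} + v_{11} = v_{7}  →  sig = (2; 1)
  P = {4,5}:  v_{4} + v_{5} = v_{9}  →  sig = (2; 1)
  P = {5,7}:  v_{5} + v_{7} = v_{11}  →  sig = (2; 1)
  P = {6,9}:  v_{6} + v_{9} = v_{5}  →  sig = (2; 1)
  P = {1,6}:  v_{1} + v_{6} = v_{7} + v_{9}  →  sig = (2; 1,1)
  P = {2,4}:  v_{2} + v_{4} = v_{8} + v_{10}  →  sig = (2; 1,1)
  P = {2,11}:  v_{2} + v_{11} = v_{5} + v_{6}  →  sig = (2; 1,1)
  P = {4,11}:  v_{4} + v_{11} = v_{7} + v_{9}  →  sig = (2; 1,1)
  P = {2,9}:  v_{2} + v_{9} = v_{5} + v_{8} + v_{10}  →  sig = (2; 1,1,1)
  P = {1,3}:  v_{1} + v_{3} = 2·v_{4} + v_{7}  →  sig = (2; 1,2)
  P = {1,5}:  v_{1} + v_{5} = v_{7} + 2·v_{9}  →  sig = (2; 1,2)
  P = {1,11}:  v_{1} + v_{11} = 2·v_{7} + 2·v_{9}  →  sig = (2; 2,2)
  P = {7,8,10}:  v_{7} + v_{8} + v_{10} = 0  →  sig = (3; —)
  P = {4,7,9}:  v_{4} + v_{7} + v_{9} = v_{1}  →  sig = (3; 1)
  P = {6,8,10}:  v_{6} + v_{8} + v_{10} = v_{2}  →  sig = (3; 1)
  P = {8,10,11}:  v_{8} + v_{10} + v_{11} = v_{5}  →  sig = (3; 1)
  P = {1,8,10}:  v_{1} + v_{8} + v_{10} = v_{4} + v_{9}  →  sig = (3; 1,1)

Hence PRS(X_Σ) =
    |P|=2: 17 collections, coeffs (), (), (1), (1), (1), (1), (1), (1), (1), (1,1), (1,1), (1,1), (1,1), (1,1,1), (1,2), (1,2), (2,2)
    |P|=3: 5 collections, coeffs (), (1), (1), (1), (1,1)


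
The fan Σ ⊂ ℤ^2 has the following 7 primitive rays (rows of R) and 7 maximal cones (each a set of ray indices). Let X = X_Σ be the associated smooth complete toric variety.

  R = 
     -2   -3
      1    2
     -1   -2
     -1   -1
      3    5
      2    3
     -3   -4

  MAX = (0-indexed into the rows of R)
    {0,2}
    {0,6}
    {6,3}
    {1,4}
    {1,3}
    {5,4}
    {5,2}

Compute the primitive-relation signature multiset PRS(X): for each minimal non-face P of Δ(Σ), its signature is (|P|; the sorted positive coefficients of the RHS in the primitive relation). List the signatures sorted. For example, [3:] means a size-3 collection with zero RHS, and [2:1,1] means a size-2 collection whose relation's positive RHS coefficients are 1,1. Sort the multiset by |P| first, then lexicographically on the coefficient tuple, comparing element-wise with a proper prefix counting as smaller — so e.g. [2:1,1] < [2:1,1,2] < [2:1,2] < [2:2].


Δ(Σ) — 7 vertices, 14 min non-faces:

  • {0,5}:  v_{0} + v_{5} = 0 — sig = [2:]
  • {1,2}:  v_{1} + v_{2} = 0 — sig = [2:]
  • {0,1}:  v_{0} + v_{1} = v_{3} — sig = [2:1]
  • {0,3}:  v_{0} + v_{3} = v_{6} — sig = [2:1]
  • {0,4}:  v_{0} + v_{4} = v_{1} — sig = [2:1]
  • {1,5}:  v_{1} + v_{5} = v_{4} — sig = [2:1]
  • {2,3}:  v_{2} + v_{3} = v_{0} — sig = [2:1]
  • {2,4}:  v_{2} + v_{4} = v_{5} — sig = [2:1]
  • {3,5}:  v_{3} + v_{5} = v_{1} — sig = [2:1]
  • {5,6}:  v_{5} + v_{6} = v_{3} — sig = [2:1]
  • {4,6}:  v_{4} + v_{6} = v_{1} + v_{3} — sig = [2:1,1]
  • {1,6}:  v_{1} + v_{6} = 2·v_{3} — sig = [2:2]
  • {2,6}:  v_{2} + v_{6} = 2·v_{0} — sig = [2:2]
  • {3,4}:  v_{3} + v_{4} = 2·v_{1} — sig = [2:2]

so the primitive-relation signature multiset is
[[2:], [2:], [2:1], [2:1], [2:1], [2:1], [2:1], [2:1], [2:1], [2:1], [2:1,1], [2:2], [2:2], [2:2]]


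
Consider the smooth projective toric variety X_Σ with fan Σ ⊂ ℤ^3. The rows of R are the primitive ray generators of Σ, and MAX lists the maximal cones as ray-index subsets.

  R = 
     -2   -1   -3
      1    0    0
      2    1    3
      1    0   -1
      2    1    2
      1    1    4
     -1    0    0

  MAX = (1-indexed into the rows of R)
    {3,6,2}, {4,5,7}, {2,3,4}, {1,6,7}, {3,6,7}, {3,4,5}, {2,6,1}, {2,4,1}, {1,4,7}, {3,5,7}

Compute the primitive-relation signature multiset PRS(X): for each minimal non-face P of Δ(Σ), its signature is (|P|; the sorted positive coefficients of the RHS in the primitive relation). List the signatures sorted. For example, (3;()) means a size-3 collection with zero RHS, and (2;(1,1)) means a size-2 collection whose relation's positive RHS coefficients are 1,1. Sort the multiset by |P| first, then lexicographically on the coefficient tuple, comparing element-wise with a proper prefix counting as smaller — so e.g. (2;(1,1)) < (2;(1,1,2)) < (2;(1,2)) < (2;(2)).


Primitive collections (7):

  • {1,3}:  v_{1} + v_{3} = 0 ; sig = (2;())
  • {2,7}:  v_{2} + v_{7} = 0 ; sig = (2;())
  • {4,6}:  v_{4} + v_{6} = v_{3} ; sig = (2;(1))
  • {1,5}:  v_{1} + v_{5} = v_{4} + v_{7} ; sig = (2;(1,1))
  • {2,5}:  v_{2} + v_{5} = v_{3} + v_{4} ; sig = (2;(1,1))
  • {5,6}:  v_{5} + v_{6} = 2·v_{3} + v_{7} ; sig = (2;(1,2))
  • {3,4,7}:  v_{3} + v_{4} + v_{7} = v_{5} ; sig = (3;(1))

Sorted signature multiset PRS(X):
[(2;()), (2;()), (2;(1)), (2;(1,1)), (2;(1,1)), (2;(1,2)), (3;(1))]


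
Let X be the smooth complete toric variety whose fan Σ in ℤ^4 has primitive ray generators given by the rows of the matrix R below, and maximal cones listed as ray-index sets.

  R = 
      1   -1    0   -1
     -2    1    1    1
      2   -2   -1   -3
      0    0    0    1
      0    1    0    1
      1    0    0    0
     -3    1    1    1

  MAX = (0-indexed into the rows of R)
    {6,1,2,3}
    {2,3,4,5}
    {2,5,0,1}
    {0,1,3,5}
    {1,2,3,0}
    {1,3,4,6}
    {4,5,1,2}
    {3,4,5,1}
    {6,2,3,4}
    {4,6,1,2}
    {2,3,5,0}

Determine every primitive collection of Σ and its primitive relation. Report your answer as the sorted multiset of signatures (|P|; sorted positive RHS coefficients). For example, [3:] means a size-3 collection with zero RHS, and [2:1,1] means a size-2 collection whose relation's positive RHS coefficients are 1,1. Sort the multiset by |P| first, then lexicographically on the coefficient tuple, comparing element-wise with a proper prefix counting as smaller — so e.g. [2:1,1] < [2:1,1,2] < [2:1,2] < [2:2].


Σ has 5 primitive collections:

  • {0,4}:  v_{0} + v_{4} = v_{5}  so sig = [2:1]
  • {5,6}:  v_{5} + v_{6} = v_{1}  so sig = [2:1]
  • {0,6}:  v_{0} + v_{6} = 2·v_{1} + v_{2} + v_{3}  so sig = [2:1,1,2]
  • {1,2,3,4}:  v_{1} + v_{2} + v_{3} + v_{4} = 0  so sig = [4:]
  • {1,2,3,5}:  v_{1} + v_{2} + v_{3} + v_{5} = v_{0}  so sig = [4:1]

Hence PRS(X_Σ) =
    |P|=2: 3 collections, coeffs (1), (1), (1,1,2)
    |P|=4: 2 collections, coeffs (), (1)


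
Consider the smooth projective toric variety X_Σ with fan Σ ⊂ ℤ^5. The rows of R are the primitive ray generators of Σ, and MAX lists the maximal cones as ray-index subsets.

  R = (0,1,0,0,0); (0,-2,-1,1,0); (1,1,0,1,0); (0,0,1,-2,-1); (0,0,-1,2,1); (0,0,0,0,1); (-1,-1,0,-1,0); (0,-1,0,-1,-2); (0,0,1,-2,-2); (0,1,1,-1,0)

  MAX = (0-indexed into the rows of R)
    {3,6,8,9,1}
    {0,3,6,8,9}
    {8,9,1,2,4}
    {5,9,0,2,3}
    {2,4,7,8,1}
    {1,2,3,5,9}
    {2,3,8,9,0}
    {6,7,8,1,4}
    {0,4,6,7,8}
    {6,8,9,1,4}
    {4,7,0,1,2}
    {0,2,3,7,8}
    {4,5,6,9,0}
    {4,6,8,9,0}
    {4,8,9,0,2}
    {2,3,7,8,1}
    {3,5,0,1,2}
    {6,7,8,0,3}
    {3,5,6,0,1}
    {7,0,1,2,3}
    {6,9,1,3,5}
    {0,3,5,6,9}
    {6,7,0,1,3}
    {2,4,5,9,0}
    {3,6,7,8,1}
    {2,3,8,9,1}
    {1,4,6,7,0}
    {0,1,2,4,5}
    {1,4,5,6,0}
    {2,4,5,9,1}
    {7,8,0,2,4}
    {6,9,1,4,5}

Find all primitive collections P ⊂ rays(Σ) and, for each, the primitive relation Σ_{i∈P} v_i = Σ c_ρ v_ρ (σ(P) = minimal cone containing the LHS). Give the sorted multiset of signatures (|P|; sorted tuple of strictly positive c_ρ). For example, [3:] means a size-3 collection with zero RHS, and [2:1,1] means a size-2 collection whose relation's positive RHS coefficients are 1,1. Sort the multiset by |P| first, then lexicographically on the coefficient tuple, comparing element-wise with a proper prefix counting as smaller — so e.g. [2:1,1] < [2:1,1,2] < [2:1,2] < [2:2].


Primitive collections (7):

  • {2,6}:  v_{2} + v_{6} = 0 ; sig = [2:]
  • {3,4}:  v_{3} + v_{4} = 0 ; sig = [2:]
  • {5,8}:  v_{5} + v_{8} = v_{3} ; sig = [2:1]
  • {7,9}:  v_{7} + v_{9} = v_{8} ; sig = [2:1]
  • {5,7}:  v_{5} + v_{7} = v_{0} + v_{1} + v_{3} ; sig = [2:1,1,1]
  • {0,1,9}:  v_{0} + v_{1} + v_{9} = 0 ; sig = [3:]
  • {0,1,8}:  v_{0} + v_{1} + v_{8} = v_{7} ; sig = [3:1]

so the primitive-relation signature multiset is
    [2:]
    [2:]
    [2:1]
    [2:1]
    [2:1,1,1]
    [3:]
    [3:1]


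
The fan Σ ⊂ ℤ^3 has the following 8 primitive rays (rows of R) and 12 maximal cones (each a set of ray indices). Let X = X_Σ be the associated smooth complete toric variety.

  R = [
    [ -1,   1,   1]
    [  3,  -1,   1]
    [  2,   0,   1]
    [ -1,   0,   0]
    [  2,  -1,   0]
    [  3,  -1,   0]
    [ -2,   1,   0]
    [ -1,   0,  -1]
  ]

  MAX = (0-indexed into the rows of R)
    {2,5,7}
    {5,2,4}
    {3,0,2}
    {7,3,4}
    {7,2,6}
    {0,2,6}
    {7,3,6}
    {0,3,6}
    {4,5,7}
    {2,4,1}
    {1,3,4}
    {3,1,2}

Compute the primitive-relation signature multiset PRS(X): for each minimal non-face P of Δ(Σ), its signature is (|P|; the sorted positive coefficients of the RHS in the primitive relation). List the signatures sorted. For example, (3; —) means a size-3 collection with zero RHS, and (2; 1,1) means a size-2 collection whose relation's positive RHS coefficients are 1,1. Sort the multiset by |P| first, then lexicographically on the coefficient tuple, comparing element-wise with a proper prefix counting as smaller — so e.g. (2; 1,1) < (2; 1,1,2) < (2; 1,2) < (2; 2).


Σ has 14 primitive collections:

  • {4,6}:  v_{4} + v_{6} = 0 — sig = (2; —)
  • {0,5}:  v_{0} + v_{5} = v_{2} — sig = (2; 1)
  • {0,7}:  v_{0} + v_{7} = v_{6} — sig = (2; 1)
  • {1,7}:  v_{1} + v_{7} = v_{4} — sig = (2; 1)
  • {3,5}:  v_{3} + v_{5} = v_{4} — sig = (2; 1)
  • {0,4}:  v_{0} + v_{4} = v_{2} + v_{3} — sig = (2; 1,1)
  • {1,6}:  v_{1} + v_{6} = v_{2} + v_{3} — sig = (2; 1,1)
  • {5,6}:  v_{5} + v_{6} = v_{2} + v_{7} — sig = (2; 1,1)
  • {1,5}:  v_{1} + v_{5} = v_{2} + 2·v_{4} — sig = (2; 1,2)
  • {0,1}:  v_{0} + v_{1} = 2·v_{2} + 2·v_{3} — sig = (2; 2,2)
  • {2,3,7}:  v_{2} + v_{3} + v_{7} = 0 — sig = (3; —)
  • {2,3,4}:  v_{2} + v_{3} + v_{4} = v_{1} — sig = (3; 1)
  • {2,3,6}:  v_{2} + v_{3} + v_{6} = v_{0} — sig = (3; 1)
  • {2,4,7}:  v_{2} + v_{4} + v_{7} = v_{5} — sig = (3; 1)

Sorted signature multiset PRS(X):
    (2; —)
    (2; 1)
    (2; 1)
    (2; 1)
    (2; 1)
    (2; 1,1)
    (2; 1,1)
    (2; 1,1)
    (2; 1,2)
    (2; 2,2)
    (3; —)
    (3; 1)
    (3; 1)
    (3; 1)


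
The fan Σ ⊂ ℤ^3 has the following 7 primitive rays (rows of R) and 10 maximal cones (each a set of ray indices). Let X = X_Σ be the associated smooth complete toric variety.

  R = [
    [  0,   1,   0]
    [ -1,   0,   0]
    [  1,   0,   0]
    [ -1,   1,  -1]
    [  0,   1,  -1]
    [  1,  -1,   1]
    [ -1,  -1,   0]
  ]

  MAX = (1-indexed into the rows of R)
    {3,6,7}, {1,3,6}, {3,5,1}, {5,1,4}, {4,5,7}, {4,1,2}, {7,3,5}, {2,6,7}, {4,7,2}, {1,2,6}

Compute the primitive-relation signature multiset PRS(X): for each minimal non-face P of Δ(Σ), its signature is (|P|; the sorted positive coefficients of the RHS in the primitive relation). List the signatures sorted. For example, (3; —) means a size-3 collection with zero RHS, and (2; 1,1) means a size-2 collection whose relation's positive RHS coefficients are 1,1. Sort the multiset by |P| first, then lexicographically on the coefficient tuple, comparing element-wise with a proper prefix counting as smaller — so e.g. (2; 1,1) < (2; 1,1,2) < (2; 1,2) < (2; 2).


The 6 primitive collections of Σ (r=7, n=3):

  P = {2,3}:  v_{2} + v_{3} = 0  ⟹  sig = (2; —)
  P = {4,6}:  v_{4} + v_{6} = 0  ⟹  sig = (2; —)
  P = {1,7}:  v_{1} + v_{7} = v_{2}  ⟹  sig = (2; 1)
  P = {2,5}:  v_{2} + v_{5} = v_{4}  ⟹  sig = (2; 1)
  P = {3,4}:  v_{3} + v_{4} = v_{5}  ⟹  sig = (2; 1)
  P = {5,6}:  v_{5} + v_{6} = v_{3}  ⟹  sig = (2; 1)

Sorted signature multiset PRS(X):
    |P|=2: 6 collections, coeffs (), (), (1), (1), (1), (1)


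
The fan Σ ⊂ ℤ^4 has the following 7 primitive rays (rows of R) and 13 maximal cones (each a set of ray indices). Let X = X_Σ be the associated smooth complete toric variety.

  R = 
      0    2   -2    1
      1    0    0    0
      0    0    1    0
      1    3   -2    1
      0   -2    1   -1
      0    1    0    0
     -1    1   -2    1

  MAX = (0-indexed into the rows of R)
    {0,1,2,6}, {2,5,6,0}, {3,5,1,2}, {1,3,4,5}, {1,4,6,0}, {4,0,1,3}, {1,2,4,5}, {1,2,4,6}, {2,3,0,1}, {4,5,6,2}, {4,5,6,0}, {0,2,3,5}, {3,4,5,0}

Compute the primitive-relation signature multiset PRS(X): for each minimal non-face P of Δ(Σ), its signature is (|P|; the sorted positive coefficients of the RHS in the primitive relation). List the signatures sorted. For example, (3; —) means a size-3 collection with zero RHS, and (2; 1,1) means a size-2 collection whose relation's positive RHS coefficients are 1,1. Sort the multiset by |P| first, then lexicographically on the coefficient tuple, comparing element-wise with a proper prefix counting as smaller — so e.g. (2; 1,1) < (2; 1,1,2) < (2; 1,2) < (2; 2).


Minimal non-faces — 5 found among 7 rays, 13 max cones:

  {3,6}:  v_{3} + v_{6} = 2·v_{0} ; sig = (2; 2)
  {0,2,4}:  v_{0} + v_{2} + v_{4} = 0 ; sig = (3; —)
  {0,1,5}:  v_{0} + v_{1} + v_{5} = v_{3} ; sig = (3; 1)
  {1,5,6}:  v_{1} + v_{5} + v_{6} = v_{0} ; sig = (3; 1)
  {2,3,4}:  v_{2} + v_{3} + v_{4} = v_{1} + v_{5} ; sig = (3; 1,1)

Hence PRS(X_Σ) =
    (2; 2)
    (3; —)
    (3; 1)
    (3; 1)
    (3; 1,1)


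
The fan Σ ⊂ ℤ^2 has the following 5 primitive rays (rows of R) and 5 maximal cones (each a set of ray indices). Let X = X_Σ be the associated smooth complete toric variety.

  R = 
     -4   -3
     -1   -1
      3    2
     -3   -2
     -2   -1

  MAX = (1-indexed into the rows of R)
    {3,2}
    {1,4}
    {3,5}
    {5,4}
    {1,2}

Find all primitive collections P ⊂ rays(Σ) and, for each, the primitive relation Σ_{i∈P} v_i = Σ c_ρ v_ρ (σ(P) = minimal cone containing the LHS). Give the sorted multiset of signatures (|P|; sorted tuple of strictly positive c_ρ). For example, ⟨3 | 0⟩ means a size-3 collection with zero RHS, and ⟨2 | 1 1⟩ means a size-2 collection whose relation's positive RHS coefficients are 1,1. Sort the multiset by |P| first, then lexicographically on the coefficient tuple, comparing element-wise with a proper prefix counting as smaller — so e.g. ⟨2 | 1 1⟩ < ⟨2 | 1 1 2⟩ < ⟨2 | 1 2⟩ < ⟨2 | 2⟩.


Minimal non-faces — 5 found among 5 rays, 5 max cones:

  • {3,4}:  v_{3} + v_{4} = 0  so sig = ⟨2 | 0⟩
  • {1,3}:  v_{1} + v_{3} = v_{2}  so sig = ⟨2 | 1⟩
  • {2,4}:  v_{2} + v_{4} = v_{1}  so sig = ⟨2 | 1⟩
  • {2,5}:  v_{2} + v_{5} = v_{4}  so sig = ⟨2 | 1⟩
  • {1,5}:  v_{1} + v_{5} = 2·v_{4}  so sig = ⟨2 | 2⟩

Hence PRS(X_Σ) =
    ⟨2 | 0⟩
    ⟨2 | 1⟩
    ⟨2 | 1⟩
    ⟨2 | 1⟩
    ⟨2 | 2⟩


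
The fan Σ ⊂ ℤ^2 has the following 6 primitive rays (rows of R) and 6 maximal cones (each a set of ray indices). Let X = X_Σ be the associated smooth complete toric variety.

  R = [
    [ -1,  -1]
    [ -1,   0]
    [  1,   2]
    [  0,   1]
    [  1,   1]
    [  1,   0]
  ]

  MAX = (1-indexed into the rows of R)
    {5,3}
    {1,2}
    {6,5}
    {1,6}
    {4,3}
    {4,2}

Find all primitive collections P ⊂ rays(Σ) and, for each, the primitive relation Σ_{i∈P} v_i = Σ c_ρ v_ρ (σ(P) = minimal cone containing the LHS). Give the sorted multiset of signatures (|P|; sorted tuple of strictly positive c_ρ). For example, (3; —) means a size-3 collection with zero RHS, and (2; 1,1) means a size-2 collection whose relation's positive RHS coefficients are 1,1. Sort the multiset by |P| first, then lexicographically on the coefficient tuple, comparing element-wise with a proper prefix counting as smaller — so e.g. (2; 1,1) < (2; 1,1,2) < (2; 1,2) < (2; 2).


Δ(Σ) — 6 vertices, 9 min non-faces:

  {1,5}:  v_{1} + v_{5} = 0  →  sig = (2; —)
  {2,6}:  v_{2} + v_{6} = 0  →  sig = (2; —)
  {1,3}:  v_{1} + v_{3} = v_{4}  →  sig = (2; 1)
  {1,4}:  v_{1} + v_{4} = v_{2}  →  sig = (2; 1)
  {2,5}:  v_{2} + v_{5} = v_{4}  →  sig = (2; 1)
  {4,5}:  v_{4} + v_{5} = v_{3}  →  sig = (2; 1)
  {4,6}:  v_{4} + v_{6} = v_{5}  →  sig = (2; 1)
  {2,3}:  v_{2} + v_{3} = 2·v_{4}  →  sig = (2; 2)
  {3,6}:  v_{3} + v_{6} = 2·v_{5}  →  sig = (2; 2)

Sorted signature multiset PRS(X):
    |P|=2: 9 collections, coeffs (), (), (1), (1), (1), (1), (1), (2), (2)


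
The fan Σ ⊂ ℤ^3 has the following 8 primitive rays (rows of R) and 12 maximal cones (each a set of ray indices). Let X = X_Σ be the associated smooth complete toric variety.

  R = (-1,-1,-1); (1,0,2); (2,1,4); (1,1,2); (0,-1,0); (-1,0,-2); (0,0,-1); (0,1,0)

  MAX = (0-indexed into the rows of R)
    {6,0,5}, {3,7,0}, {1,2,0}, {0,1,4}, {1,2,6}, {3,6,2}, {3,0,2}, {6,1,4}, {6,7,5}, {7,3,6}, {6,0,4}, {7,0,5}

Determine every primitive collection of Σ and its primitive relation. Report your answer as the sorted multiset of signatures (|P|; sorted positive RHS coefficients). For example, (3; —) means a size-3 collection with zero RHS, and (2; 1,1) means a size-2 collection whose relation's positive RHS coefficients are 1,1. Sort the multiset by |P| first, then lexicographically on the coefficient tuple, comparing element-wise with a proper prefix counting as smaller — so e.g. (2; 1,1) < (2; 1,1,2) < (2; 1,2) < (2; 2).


Σ has 14 primitive collections:

  P = {1,5}:  v_{1} + v_{5} = 0 — sig = (2; —)
  P = {4,7}:  v_{4} + v_{7} = 0 — sig = (2; —)
  P = {1,3}:  v_{1} + v_{3} = v_{2} — sig = (2; 1)
  P = {1,7}:  v_{1} + v_{7} = v_{3} — sig = (2; 1)
  P = {2,5}:  v_{2} + v_{5} = v_{3} — sig = (2; 1)
  P = {3,4}:  v_{3} + v_{4} = v_{1} — sig = (2; 1)
  P = {3,5}:  v_{3} + v_{5} = v_{7} — sig = (2; 1)
  P = {4,5}:  v_{4} + v_{5} = v_{0} + v_{6} — sig = (2; 1,1)
  P = {2,4}:  v_{2} + v_{4} = 2·v_{1} — sig = (2; 2)
  P = {2,7}:  v_{2} + v_{7} = 2·v_{3} — sig = (2; 2)
  P = {0,3,6}:  v_{0} + v_{3} + v_{6} = 0 — sig = (3; —)
  P = {0,1,6}:  v_{0} + v_{1} + v_{6} = v_{4} — sig = (3; 1)
  P = {0,2,6}:  v_{0} + v_{2} + v_{6} = v_{1} — sig = (3; 1)
  P = {0,6,7}:  v_{0} + v_{6} + v_{7} = v_{5} — sig = (3; 1)

so the primitive-relation signature multiset is
    |P|=2: 10 collections, coeffs (), (), (1), (1), (1), (1), (1), (1,1), (2), (2)
    |P|=3: 4 collections, coeffs (), (1), (1), (1)


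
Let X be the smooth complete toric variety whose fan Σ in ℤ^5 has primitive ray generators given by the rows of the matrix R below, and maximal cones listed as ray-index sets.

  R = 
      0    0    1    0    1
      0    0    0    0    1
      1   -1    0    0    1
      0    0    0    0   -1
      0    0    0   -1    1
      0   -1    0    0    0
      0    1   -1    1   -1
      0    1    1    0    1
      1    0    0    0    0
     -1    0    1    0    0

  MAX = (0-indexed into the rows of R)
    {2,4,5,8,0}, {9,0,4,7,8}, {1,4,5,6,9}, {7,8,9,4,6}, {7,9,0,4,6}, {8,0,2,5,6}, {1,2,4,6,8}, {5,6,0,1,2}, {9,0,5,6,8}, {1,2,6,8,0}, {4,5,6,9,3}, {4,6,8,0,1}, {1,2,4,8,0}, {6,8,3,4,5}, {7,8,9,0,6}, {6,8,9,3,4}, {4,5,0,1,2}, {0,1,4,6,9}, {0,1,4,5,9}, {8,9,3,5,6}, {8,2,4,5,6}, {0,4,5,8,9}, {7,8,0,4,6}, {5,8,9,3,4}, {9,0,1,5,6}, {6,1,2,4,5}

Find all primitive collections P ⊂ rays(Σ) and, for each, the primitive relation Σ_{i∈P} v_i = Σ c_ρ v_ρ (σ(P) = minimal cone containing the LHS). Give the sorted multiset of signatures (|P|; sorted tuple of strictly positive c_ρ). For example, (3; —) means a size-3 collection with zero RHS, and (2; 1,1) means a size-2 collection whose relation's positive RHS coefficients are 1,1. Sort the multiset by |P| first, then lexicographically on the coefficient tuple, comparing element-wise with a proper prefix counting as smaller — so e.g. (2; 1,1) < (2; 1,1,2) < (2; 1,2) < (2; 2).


Primitive collections (14):

  P={1,3}:  v_{1} + v_{3} = 0 — sig = (2; —)
  P={5,7}:  v_{5} + v_{7} = v_{0} — sig = (2; 1)
  P={0,3}:  v_{0} + v_{3} = v_{8} + v_{9} — sig = (2; 1,1)
  P={2,3}:  v_{2} + v_{3} = v_{5} + v_{8} — sig = (2; 1,1)
  P={2,9}:  v_{2} + v_{9} = v_{0} + v_{5} — sig = (2; 1,1)
  P={2,7}:  v_{2} + v_{7} = v_{0} + v_{1} + v_{8} — sig = (2; 1,1,1)
  P={1,7}:  v_{1} + v_{7} = 2·v_{0} + v_{4} + v_{6} — sig = (2; 1,1,2)
  P={3,7}:  v_{3} + v_{7} = v_{4} + v_{6} + 2·v_{8} + 2·v_{9} — sig = (2; 1,1,2,2)
  P={1,5,8}:  v_{1} + v_{5} + v_{8} = v_{2} — sig = (3; 1)
  P={1,8,9}:  v_{1} + v_{8} + v_{9} = v_{0} — sig = (3; 1)
  P={0,4,5,6}:  v_{0} + v_{4} + v_{5} + v_{6} = v_{1} — sig = (4; 1)
  P={0,2,4,6}:  v_{0} + v_{2} + v_{4} + v_{6} = 2·v_{1} + v_{8} — sig = (4; 1,2)
  P={4,5,6,8,9}:  v_{4} + v_{5} + v_{6} + v_{8} + v_{9} = 0 — sig = (5; —)
  P={0,4,6,8,9}:  v_{0} + v_{4} + v_{6} + v_{8} + v_{9} = v_{7} — sig = (5; 1)

so the primitive-relation signature multiset is
[(2; —), (2; 1), (2; 1,1), (2; 1,1), (2; 1,1), (2; 1,1,1), (2; 1,1,2), (2; 1,1,2,2), (3; 1), (3; 1), (4; 1), (4; 1,2), (5; —), (5; 1)]


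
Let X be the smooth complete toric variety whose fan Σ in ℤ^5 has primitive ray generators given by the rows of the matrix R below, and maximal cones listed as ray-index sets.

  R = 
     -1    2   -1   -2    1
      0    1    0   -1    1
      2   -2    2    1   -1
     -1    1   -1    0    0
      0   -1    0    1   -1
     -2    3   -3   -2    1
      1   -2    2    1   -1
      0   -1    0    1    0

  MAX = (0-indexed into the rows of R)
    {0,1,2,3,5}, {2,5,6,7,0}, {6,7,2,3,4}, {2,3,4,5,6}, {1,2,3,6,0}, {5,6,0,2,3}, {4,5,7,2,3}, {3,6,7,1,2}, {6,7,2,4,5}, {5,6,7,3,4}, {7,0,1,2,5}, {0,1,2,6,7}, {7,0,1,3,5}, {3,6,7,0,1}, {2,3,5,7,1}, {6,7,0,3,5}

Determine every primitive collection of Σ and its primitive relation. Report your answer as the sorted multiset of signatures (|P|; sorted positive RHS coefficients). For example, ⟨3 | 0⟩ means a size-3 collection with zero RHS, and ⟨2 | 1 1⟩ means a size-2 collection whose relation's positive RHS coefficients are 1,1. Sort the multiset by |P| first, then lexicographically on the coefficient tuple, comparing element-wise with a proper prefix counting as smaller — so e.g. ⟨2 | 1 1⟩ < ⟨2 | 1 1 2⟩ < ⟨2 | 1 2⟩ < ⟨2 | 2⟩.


5 minimal non-faces of Δ(Σ) (on 8 rays):

  • {1,4}:  v_{1} + v_{4} = 0  so sig = ⟨2 | 0⟩
  • {0,4}:  v_{0} + v_{4} = v_{5} + v_{6}  so sig = ⟨2 | 1 1⟩
  • {1,5,6}:  v_{1} + v_{5} + v_{6} = v_{0}  so sig = ⟨3 | 1⟩
  • {0,2,3,7}:  v_{0} + v_{2} + v_{3} + v_{7} = 0  so sig = ⟨4 | 0⟩
  • {2,3,5,6,7}:  v_{2} + v_{3} + v_{5} + v_{6} + v_{7} = v_{4}  so sig = ⟨5 | 1⟩

Hence PRS(X_Σ) =
    |P|=2: 2 collections, coeffs (), (1,1)
    |P|=3: 1 collection, coeffs (1)
    |P|=4: 1 collection, coeffs ()
    |P|=5: 1 collection, coeffs (1)


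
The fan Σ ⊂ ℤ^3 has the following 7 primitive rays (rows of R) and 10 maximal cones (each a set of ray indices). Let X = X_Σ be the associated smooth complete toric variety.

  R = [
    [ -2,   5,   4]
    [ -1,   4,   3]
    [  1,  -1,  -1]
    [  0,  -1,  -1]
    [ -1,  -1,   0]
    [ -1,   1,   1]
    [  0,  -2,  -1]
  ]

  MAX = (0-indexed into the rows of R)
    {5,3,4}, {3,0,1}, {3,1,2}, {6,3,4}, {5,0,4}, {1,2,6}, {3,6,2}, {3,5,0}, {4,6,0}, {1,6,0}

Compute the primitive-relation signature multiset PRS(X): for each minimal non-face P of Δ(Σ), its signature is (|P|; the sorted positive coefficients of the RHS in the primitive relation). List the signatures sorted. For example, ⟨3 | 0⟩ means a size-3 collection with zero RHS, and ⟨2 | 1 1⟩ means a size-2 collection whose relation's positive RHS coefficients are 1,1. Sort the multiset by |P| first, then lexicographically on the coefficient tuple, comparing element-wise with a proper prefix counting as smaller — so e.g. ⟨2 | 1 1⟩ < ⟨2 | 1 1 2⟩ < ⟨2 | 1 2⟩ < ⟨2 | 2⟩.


Primitive collections (9):

  P={2,5}:  v_{2} + v_{5} = 0  →  sig = ⟨2 | 0⟩
  P={0,2}:  v_{0} + v_{2} = v_{1}  →  sig = ⟨2 | 1⟩
  P={1,5}:  v_{1} + v_{5} = v_{0}  →  sig = ⟨2 | 1⟩
  P={2,4}:  v_{2} + v_{4} = v_{6}  →  sig = ⟨2 | 1⟩
  P={5,6}:  v_{5} + v_{6} = v_{4}  →  sig = ⟨2 | 1⟩
  P={1,4}:  v_{1} + v_{4} = v_{0} + v_{6}  →  sig = ⟨2 | 1 1⟩
  P={1,3,6}:  v_{1} + v_{3} + v_{6} = v_{5}  →  sig = ⟨3 | 1⟩
  P={0,3,6}:  v_{0} + v_{3} + v_{6} = 2·v_{5}  →  sig = ⟨3 | 2⟩
  P={0,3,4}:  v_{0} + v_{3} + v_{4} = 3·v_{5}  →  sig = ⟨3 | 3⟩

Signatures (|P|; sorted positive RHS coefficients), sorted:
[⟨2 | 0⟩, ⟨2 | 1⟩, ⟨2 | 1⟩, ⟨2 | 1⟩, ⟨2 | 1⟩, ⟨2 | 1 1⟩, ⟨3 | 1⟩, ⟨3 | 2⟩, ⟨3 | 3⟩]


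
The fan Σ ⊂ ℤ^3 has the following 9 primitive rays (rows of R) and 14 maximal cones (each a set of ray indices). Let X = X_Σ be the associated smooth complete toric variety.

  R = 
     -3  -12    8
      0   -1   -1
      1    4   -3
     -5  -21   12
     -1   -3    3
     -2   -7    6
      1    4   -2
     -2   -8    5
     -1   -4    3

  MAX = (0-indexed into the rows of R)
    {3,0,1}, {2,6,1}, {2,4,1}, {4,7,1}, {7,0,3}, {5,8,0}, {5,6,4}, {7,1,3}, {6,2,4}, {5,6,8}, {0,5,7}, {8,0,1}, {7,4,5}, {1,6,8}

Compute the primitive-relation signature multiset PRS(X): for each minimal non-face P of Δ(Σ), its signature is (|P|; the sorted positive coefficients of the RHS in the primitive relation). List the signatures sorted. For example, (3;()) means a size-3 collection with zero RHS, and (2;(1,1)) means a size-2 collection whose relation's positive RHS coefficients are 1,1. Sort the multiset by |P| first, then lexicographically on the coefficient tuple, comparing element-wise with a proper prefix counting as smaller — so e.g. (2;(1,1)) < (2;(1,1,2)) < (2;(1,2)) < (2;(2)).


Δ(Σ) — 9 vertices, 17 min non-faces:

  P = {2,8}:  v_{2} + v_{8} = 0  ⇒ sig = (2;())
  P = {0,2}:  v_{0} + v_{2} = v_{7}  ⇒ sig = (2;(1))
  P = {1,5}:  v_{1} + v_{5} = v_{7}  ⇒ sig = (2;(1))
  P = {2,5}:  v_{2} + v_{5} = v_{4}  ⇒ sig = (2;(1))
  P = {4,8}:  v_{4} + v_{8} = v_{5}  ⇒ sig = (2;(1))
  P = {6,7}:  v_{6} + v_{7} = v_{8}  ⇒ sig = (2;(1))
  P = {7,8}:  v_{7} + v_{8} = v_{0}  ⇒ sig = (2;(1))
  P = {0,4}:  v_{0} + v_{4} = v_{5} + v_{7}  ⇒ sig = (2;(1,1))
  P = {2,7}:  v_{2} + v_{7} = v_{1} + v_{4}  ⇒ sig = (2;(1,1))
  P = {3,6}:  v_{3} + v_{6} = v_{0} + v_{1} + v_{8}  ⇒ sig = (2;(1,1,1))
  P = {2,3}:  v_{2} + v_{3} = v_{1} + 2·v_{7}  ⇒ sig = (2;(1,2))
  P = {3,5}:  v_{3} + v_{5} = v_{0} + 2·v_{7}  ⇒ sig = (2;(1,2))
  P = {3,8}:  v_{3} + v_{8} = 2·v_{0} + v_{1}  ⇒ sig = (2;(1,2))
  P = {0,6}:  v_{0} + v_{6} = 2·v_{8}  ⇒ sig = (2;(2))
  P = {3,4}:  v_{3} + v_{4} = 3·v_{7}  ⇒ sig = (2;(3))
  P = {1,4,6}:  v_{1} + v_{4} + v_{6} = 0  ⇒ sig = (3;())
  P = {0,1,7}:  v_{0} + v_{1} + v_{7} = v_{3}  ⇒ sig = (3;(1))

so the primitive-relation signature multiset is
    (2;())
    (2;(1))
    (2;(1))
    (2;(1))
    (2;(1))
    (2;(1))
    (2;(1))
    (2;(1,1))
    (2;(1,1))
    (2;(1,1,1))
    (2;(1,2))
    (2;(1,2))
    (2;(1,2))
    (2;(2))
    (2;(3))
    (3;())
    (3;(1))
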